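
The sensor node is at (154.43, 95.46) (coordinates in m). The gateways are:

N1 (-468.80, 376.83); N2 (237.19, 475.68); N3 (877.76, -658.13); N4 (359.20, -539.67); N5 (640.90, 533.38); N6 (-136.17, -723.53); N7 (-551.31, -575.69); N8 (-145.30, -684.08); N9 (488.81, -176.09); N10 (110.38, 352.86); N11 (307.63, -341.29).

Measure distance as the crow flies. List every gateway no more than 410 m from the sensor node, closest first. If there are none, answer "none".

Distances from (154.43, 95.46):
N1: 683.80 m
N2: 389.12 m
N3: 1044.56 m
N4: 667.32 m
N5: 654.54 m
N6: 869.02 m
N7: 973.92 m
N8: 835.18 m
N9: 430.75 m
N10: 261.14 m
N11: 462.84 m
Threshold 410 m: N10 (261.14 m), N2 (389.12 m) are within range.

N10, N2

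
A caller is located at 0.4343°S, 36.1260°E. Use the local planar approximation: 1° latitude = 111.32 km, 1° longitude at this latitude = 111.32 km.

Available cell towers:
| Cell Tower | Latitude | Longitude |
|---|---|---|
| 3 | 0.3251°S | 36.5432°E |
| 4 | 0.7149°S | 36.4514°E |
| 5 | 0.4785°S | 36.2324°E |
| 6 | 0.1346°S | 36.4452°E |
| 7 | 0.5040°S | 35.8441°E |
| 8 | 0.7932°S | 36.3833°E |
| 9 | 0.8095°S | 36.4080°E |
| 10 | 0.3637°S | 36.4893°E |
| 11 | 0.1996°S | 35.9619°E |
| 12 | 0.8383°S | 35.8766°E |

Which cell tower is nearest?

Distances from 0.4343°S, 36.1260°E:
3: 48.0073 km
4: 47.8315 km
5: 12.8258 km
6: 48.7410 km
7: 32.3261 km
8: 49.1592 km
9: 52.2492 km
10: 41.1991 km
11: 31.8797 km
12: 52.8525 km
Minimum: 5 at 12.8258 km.

5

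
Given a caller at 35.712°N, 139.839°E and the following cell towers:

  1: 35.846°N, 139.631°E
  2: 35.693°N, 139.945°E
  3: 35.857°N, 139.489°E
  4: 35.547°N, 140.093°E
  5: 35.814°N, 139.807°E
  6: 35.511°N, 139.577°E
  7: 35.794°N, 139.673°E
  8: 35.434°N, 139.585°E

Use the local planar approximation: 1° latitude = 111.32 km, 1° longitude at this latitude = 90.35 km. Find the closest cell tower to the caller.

Distances from 35.712°N, 139.839°E:
1: √((0.134·111.32)² + (-0.208·90.35)²) = √(222.51331 + 353.16933) = 23.993 km
2: √((-0.019·111.32)² + (0.106·90.35)²) = √(4.47356 + 91.72084) = 9.808 km
3: √((0.145·111.32)² + (-0.350·90.35)²) = √(260.54479 + 999.98251) = 35.504 km
4: √((-0.165·111.32)² + (0.254·90.35)²) = √(337.37608 + 526.65201) = 29.394 km
5: √((0.102·111.32)² + (-0.032·90.35)²) = √(128.92785 + 8.35904) = 11.717 km
6: √((-0.201·111.32)² + (-0.262·90.35)²) = √(500.65495 + 560.34938) = 32.573 km
7: √((0.082·111.32)² + (-0.166·90.35)²) = √(83.32477 + 224.94300) = 17.558 km
8: √((-0.278·111.32)² + (-0.254·90.35)²) = √(957.71433 + 526.65201) = 38.527 km
Minimum: 2 at 9.808 km.

2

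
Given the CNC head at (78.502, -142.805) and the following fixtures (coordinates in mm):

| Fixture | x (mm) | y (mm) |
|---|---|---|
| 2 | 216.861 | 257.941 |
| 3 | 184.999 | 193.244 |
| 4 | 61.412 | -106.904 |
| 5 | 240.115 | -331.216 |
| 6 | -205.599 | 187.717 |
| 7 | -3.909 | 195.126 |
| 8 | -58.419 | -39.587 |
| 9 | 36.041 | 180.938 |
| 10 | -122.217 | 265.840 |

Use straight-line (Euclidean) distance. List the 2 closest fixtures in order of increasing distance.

Distances from (78.502, -142.805):
2: √((138.359)² + (400.746)²) = √(19143.21288 + 160597.35652) = 423.958 mm
3: √((106.497)² + (336.049)²) = √(11341.61101 + 112928.93040) = 352.520 mm
4: √((-17.090)² + (35.901)²) = √(292.06810 + 1288.88180) = 39.761 mm
5: √((161.613)² + (-188.411)²) = √(26118.76177 + 35498.70492) = 248.229 mm
6: √((-284.101)² + (330.522)²) = √(80713.37820 + 109244.79248) = 435.842 mm
7: √((-82.411)² + (337.931)²) = √(6791.57292 + 114197.36076) = 347.835 mm
8: √((-136.921)² + (103.218)²) = √(18747.36024 + 10653.95552) = 171.468 mm
9: √((-42.461)² + (323.743)²) = √(1802.93652 + 104809.53005) = 326.516 mm
10: √((-200.719)² + (408.645)²) = √(40288.11696 + 166990.73602) = 455.279 mm
Sorted: 4 (39.761 mm) < 8 (171.468 mm) < 5 (248.229 mm) < 9 (326.516 mm) < …

4, 8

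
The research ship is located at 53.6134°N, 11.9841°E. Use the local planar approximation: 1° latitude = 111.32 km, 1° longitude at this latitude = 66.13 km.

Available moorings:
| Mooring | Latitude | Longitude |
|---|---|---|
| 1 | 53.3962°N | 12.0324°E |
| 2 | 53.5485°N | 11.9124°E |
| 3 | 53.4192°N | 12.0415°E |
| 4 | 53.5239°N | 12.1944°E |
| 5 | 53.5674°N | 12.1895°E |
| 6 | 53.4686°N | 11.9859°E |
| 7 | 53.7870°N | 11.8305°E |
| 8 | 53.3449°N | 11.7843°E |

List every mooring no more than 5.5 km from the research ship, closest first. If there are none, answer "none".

none

Distances from 53.6134°N, 11.9841°E:
1: √((-0.2172·111.32)² + (0.0483·66.13)²) = √(584.609727 + 10.202141) = 24.3888 km
2: √((-0.0649·111.32)² + (-0.0717·66.13)²) = √(52.195828 + 22.482021) = 8.6416 km
3: √((-0.1942·111.32)² + (0.0574·66.13)²) = √(467.352797 + 14.408568) = 21.9491 km
4: √((-0.0895·111.32)² + (0.2103·66.13)²) = √(99.264159 + 193.408515) = 17.1077 km
5: √((-0.0460·111.32)² + (0.2054·66.13)²) = √(26.221773 + 184.500660) = 14.5163 km
6: √((-0.1448·111.32)² + (0.0018·66.13)²) = √(259.826545 + 0.014169) = 16.1196 km
7: √((0.1736·111.32)² + (-0.1536·66.13)²) = √(373.461500 + 103.176188) = 21.8320 km
8: √((-0.2685·111.32)² + (-0.1998·66.13)²) = √(893.377428 + 174.577397) = 32.6796 km
Threshold 5.5 km: none within range.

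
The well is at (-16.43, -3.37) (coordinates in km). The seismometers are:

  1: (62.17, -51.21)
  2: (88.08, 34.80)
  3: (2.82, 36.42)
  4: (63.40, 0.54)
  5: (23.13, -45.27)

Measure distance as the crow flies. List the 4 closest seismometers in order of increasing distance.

Distances from (-16.43, -3.37):
1: √((78.60)² + (-47.84)²) = √(6177.9600 + 2288.6656) = 92.01 km
2: √((104.51)² + (38.17)²) = √(10922.3401 + 1456.9489) = 111.26 km
3: √((19.25)² + (39.79)²) = √(370.5625 + 1583.2441) = 44.20 km
4: √((79.83)² + (3.91)²) = √(6372.8289 + 15.2881) = 79.93 km
5: √((39.56)² + (-41.90)²) = √(1564.9936 + 1755.6100) = 57.62 km
Sorted: 3 (44.20 km) < 5 (57.62 km) < 4 (79.93 km) < 1 (92.01 km) < 2 (111.26 km)

3, 5, 4, 1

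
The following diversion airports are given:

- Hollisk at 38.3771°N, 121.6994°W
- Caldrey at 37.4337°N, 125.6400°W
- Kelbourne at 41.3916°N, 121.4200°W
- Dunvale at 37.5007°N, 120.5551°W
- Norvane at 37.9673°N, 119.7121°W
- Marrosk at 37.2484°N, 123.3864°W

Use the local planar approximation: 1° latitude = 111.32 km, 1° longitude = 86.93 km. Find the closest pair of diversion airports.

Pairwise distances:
Dunvale–Norvane: 89.8232 km
Hollisk–Dunvale: 139.3312 km
Hollisk–Norvane: 178.6777 km
Hollisk–Marrosk: 193.1156 km
Caldrey–Marrosk: 196.9884 km
Dunvale–Marrosk: 247.7222 km
Norvane–Marrosk: 329.2799 km
Hollisk–Kelbourne: 336.4520 km
Hollisk–Caldrey: 358.2930 km
Kelbourne–Norvane: 409.0854 km
Kelbourne–Dunvale: 439.6121 km
Caldrey–Dunvale: 442.0933 km
Kelbourne–Marrosk: 491.8791 km
Caldrey–Norvane: 518.7246 km
Caldrey–Kelbourne: 573.3215 km
Closest pair: Dunvale–Norvane at 89.8232 km.

Dunvale and Norvane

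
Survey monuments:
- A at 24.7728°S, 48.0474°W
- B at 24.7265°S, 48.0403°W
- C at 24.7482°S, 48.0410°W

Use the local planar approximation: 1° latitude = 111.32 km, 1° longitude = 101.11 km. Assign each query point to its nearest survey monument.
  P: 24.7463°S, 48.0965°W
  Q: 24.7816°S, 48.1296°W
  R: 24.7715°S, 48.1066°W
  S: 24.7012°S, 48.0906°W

P at 24.7463°S, 48.0965°W:
  A: 5.7748 km
  B: 6.0949 km
  C: 5.6156 km
  → nearest: C (5.6156 km)
Q at 24.7816°S, 48.1296°W:
  A: 8.3688 km
  B: 10.9155 km
  C: 9.6993 km
  → nearest: A (8.3688 km)
R at 24.7715°S, 48.1066°W:
  A: 5.9875 km
  B: 8.3685 km
  C: 7.1219 km
  → nearest: A (5.9875 km)
S at 24.7012°S, 48.0906°W:
  A: 9.0889 km
  B: 5.8136 km
  C: 7.2474 km
  → nearest: B (5.8136 km)

P→C; Q→A; R→A; S→B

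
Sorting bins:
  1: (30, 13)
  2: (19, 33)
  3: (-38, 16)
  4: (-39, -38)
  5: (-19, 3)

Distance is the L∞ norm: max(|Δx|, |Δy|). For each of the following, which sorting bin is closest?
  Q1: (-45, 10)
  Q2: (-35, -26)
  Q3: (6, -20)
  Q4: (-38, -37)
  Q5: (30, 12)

Q1→3; Q2→4; Q3→5; Q4→4; Q5→1

Q1 at (-45, 10):
  1: max(|75|, |3|) = 75
  2: max(|64|, |23|) = 64
  3: max(|7|, |6|) = 7
  4: max(|6|, |-48|) = 48
  5: max(|26|, |-7|) = 26
  → nearest: 3 (7)
Q2 at (-35, -26):
  1: max(|65|, |39|) = 65
  2: max(|54|, |59|) = 59
  3: max(|-3|, |42|) = 42
  4: max(|-4|, |-12|) = 12
  5: max(|16|, |29|) = 29
  → nearest: 4 (12)
Q3 at (6, -20):
  1: max(|24|, |33|) = 33
  2: max(|13|, |53|) = 53
  3: max(|-44|, |36|) = 44
  4: max(|-45|, |-18|) = 45
  5: max(|-25|, |23|) = 25
  → nearest: 5 (25)
Q4 at (-38, -37):
  1: max(|68|, |50|) = 68
  2: max(|57|, |70|) = 70
  3: max(|0|, |53|) = 53
  4: max(|-1|, |-1|) = 1
  5: max(|19|, |40|) = 40
  → nearest: 4 (1)
Q5 at (30, 12):
  1: max(|0|, |1|) = 1
  2: max(|-11|, |21|) = 21
  3: max(|-68|, |4|) = 68
  4: max(|-69|, |-50|) = 69
  5: max(|-49|, |-9|) = 49
  → nearest: 1 (1)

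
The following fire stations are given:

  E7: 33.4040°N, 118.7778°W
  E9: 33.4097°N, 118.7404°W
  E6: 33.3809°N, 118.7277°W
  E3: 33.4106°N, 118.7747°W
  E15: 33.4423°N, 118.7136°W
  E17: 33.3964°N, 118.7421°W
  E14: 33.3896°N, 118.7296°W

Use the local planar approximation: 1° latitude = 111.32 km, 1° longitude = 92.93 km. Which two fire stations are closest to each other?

Pairwise distances:
E7–E3: √((0.0066·111.32)² + (0.0031·92.93)²) = √(0.539802 + 0.082992) = 0.7892 km
E6–E14: √((0.0087·111.32)² + (-0.0019·92.93)²) = √(0.937961 + 0.031176) = 0.9844 km
E17–E14: √((-0.0068·111.32)² + (0.0125·92.93)²) = √(0.573013 + 1.349373) = 1.3865 km
E9–E17: √((-0.0133·111.32)² + (-0.0017·92.93)²) = √(2.192046 + 0.024958) = 1.4890 km
E6–E17: √((0.0155·111.32)² + (-0.0144·92.93)²) = √(2.977212 + 1.790758) = 2.1836 km
E9–E14: √((-0.0201·111.32)² + (0.0108·92.93)²) = √(5.006549 + 1.007301) = 2.4523 km
E9–E3: √((0.0009·111.32)² + (-0.0343·92.93)²) = √(0.010038 + 10.160150) = 3.1891 km
E9–E6: √((-0.0288·111.32)² + (0.0127·92.93)²) = √(10.278539 + 1.392898) = 3.4163 km
E3–E17: √((-0.0142·111.32)² + (0.0326·92.93)²) = √(2.498752 + 9.177979) = 3.4171 km
E7–E17: √((-0.0076·111.32)² + (0.0357·92.93)²) = √(0.715770 + 11.006476) = 3.4238 km
E7–E9: √((0.0057·111.32)² + (0.0374·92.93)²) = √(0.402621 + 12.079670) = 3.5330 km
E9–E15: √((0.0326·111.32)² + (0.0268·92.93)²) = √(13.169873 + 6.202710) = 4.4014 km
E7–E14: √((-0.0144·111.32)² + (0.0482·92.93)²) = √(2.569635 + 20.063466) = 4.7574 km
E3–E14: √((-0.0210·111.32)² + (0.0451·92.93)²) = √(5.464935 + 17.565680) = 4.7990 km
E7–E6: √((-0.0231·111.32)² + (0.0501·92.93)²) = √(6.612571 + 21.676408) = 5.3187 km
E6–E3: √((0.0297·111.32)² + (-0.0470·92.93)²) = √(10.930985 + 19.076891) = 5.4779 km
E15–E17: √((-0.0459·111.32)² + (-0.0285·92.93)²) = √(26.107890 + 7.014579) = 5.7552 km
E15–E14: √((-0.0527·111.32)² + (-0.0160·92.93)²) = √(34.416573 + 2.210812) = 6.0521 km
E3–E15: √((0.0317·111.32)² + (0.0611·92.93)²) = √(12.452740 + 32.239945) = 6.6853 km
E6–E15: √((0.0614·111.32)² + (0.0141·92.93)²) = √(46.717881 + 1.716920) = 6.9595 km
E7–E15: √((0.0383·111.32)² + (0.0642·92.93)²) = √(18.177910 + 35.594421) = 7.3330 km
Closest pair: E7–E3 at 0.7892 km.

E7 and E3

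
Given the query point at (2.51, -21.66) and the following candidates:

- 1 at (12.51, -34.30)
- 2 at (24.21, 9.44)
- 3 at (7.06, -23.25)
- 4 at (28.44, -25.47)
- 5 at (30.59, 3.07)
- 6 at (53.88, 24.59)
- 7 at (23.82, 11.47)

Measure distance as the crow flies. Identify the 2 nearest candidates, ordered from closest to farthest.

Distances from (2.51, -21.66):
1: 16.12
2: 37.92
3: 4.82
4: 26.21
5: 37.42
6: 69.12
7: 39.39
Sorted: 3 (4.82) < 1 (16.12) < 4 (26.21) < 5 (37.42) < …

3, 1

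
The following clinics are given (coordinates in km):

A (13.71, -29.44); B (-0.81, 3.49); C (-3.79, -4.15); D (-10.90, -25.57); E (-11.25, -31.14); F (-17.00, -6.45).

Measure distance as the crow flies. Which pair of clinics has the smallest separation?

D and E

Pairwise distances:
D–E: √((-0.35)² + (-5.57)²) = √(0.1225 + 31.0249) = 5.58 km
B–C: √((-2.98)² + (-7.64)²) = √(8.8804 + 58.3696) = 8.20 km
C–F: √((-13.21)² + (-2.30)²) = √(174.5041 + 5.2900) = 13.41 km
B–F: √((-16.19)² + (-9.94)²) = √(262.1161 + 98.8036) = 19.00 km
D–F: √((-6.10)² + (19.12)²) = √(37.2100 + 365.5744) = 20.07 km
C–D: √((-7.11)² + (-21.42)²) = √(50.5521 + 458.8164) = 22.57 km
A–D: √((-24.61)² + (3.87)²) = √(605.6521 + 14.9769) = 24.91 km
A–E: √((-24.96)² + (-1.70)²) = √(623.0016 + 2.8900) = 25.02 km
E–F: √((-5.75)² + (24.69)²) = √(33.0625 + 609.5961) = 25.35 km
C–E: √((-7.46)² + (-26.99)²) = √(55.6516 + 728.4601) = 28.00 km
A–C: √((-17.50)² + (25.29)²) = √(306.2500 + 639.5841) = 30.75 km
B–D: √((-10.09)² + (-29.06)²) = √(101.8081 + 844.4836) = 30.76 km
A–B: √((-14.52)² + (32.93)²) = √(210.8304 + 1084.3849) = 35.99 km
B–E: √((-10.44)² + (-34.63)²) = √(108.9936 + 1199.2369) = 36.17 km
A–F: √((-30.71)² + (22.99)²) = √(943.1041 + 528.5401) = 38.36 km
Closest pair: D–E at 5.58 km.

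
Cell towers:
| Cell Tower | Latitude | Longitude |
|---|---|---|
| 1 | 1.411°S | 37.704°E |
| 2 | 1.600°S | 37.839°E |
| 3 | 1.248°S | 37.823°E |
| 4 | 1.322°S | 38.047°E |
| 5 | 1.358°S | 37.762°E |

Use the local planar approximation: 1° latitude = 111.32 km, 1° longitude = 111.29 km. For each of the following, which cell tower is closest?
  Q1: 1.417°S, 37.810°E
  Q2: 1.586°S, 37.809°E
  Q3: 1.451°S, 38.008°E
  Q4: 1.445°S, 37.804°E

Q1→5; Q2→2; Q3→4; Q4→5

Q1 at 1.417°S, 37.810°E:
  1: √((0.006·111.32)² + (-0.106·111.29)²) = √(0.44612 + 139.16307) = 11.816 km
  2: √((-0.183·111.32)² + (0.029·111.29)²) = √(415.00046 + 10.41618) = 20.626 km
  3: √((0.169·111.32)² + (0.013·111.29)²) = √(353.93198 + 2.09314) = 18.869 km
  4: √((0.095·111.32)² + (0.237·111.29)²) = √(111.83909 + 695.67913) = 28.417 km
  5: √((0.059·111.32)² + (-0.048·111.29)²) = √(43.13705 + 28.53611) = 8.466 km
  → nearest: 5 (8.466 km)
Q2 at 1.586°S, 37.809°E:
  1: √((0.175·111.32)² + (-0.105·111.29)²) = √(379.50936 + 136.54974) = 22.717 km
  2: √((-0.014·111.32)² + (0.030·111.29)²) = √(2.42886 + 11.14692) = 3.685 km
  3: √((0.338·111.32)² + (0.014·111.29)²) = √(1415.72792 + 2.42755) = 37.658 km
  4: √((0.264·111.32)² + (0.238·111.29)²) = √(863.68276 + 701.56223) = 39.563 km
  5: √((0.228·111.32)² + (-0.047·111.29)²) = √(644.19313 + 27.35949) = 25.914 km
  → nearest: 2 (3.685 km)
Q3 at 1.451°S, 38.008°E:
  1: √((0.040·111.32)² + (-0.304·111.29)²) = √(19.82743 + 1144.61505) = 34.124 km
  2: √((-0.149·111.32)² + (-0.169·111.29)²) = √(275.11795 + 353.74124) = 25.077 km
  3: √((0.203·111.32)² + (-0.185·111.29)²) = √(510.66780 + 423.89251) = 30.571 km
  4: √((0.129·111.32)² + (0.039·111.29)²) = √(206.21764 + 18.83829) = 15.002 km
  5: √((0.093·111.32)² + (-0.246·111.29)²) = √(107.17964 + 749.51875) = 29.269 km
  → nearest: 4 (15.002 km)
Q4 at 1.445°S, 37.804°E:
  1: √((0.034·111.32)² + (-0.100·111.29)²) = √(14.32532 + 123.85464) = 11.755 km
  2: √((-0.155·111.32)² + (0.035·111.29)²) = √(297.72122 + 15.17219) = 17.689 km
  3: √((0.197·111.32)² + (0.019·111.29)²) = √(480.92665 + 4.47115) = 22.032 km
  4: √((0.123·111.32)² + (0.243·111.29)²) = √(187.48072 + 731.34927) = 30.312 km
  5: √((0.087·111.32)² + (-0.042·111.29)²) = √(93.79613 + 21.84796) = 10.754 km
  → nearest: 5 (10.754 km)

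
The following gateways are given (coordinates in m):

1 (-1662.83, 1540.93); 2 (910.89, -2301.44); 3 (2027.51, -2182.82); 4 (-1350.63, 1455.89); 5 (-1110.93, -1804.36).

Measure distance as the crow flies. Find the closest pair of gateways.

1 and 4

Pairwise distances:
1–2: √((2573.72)² + (-3842.37)²) = √(6624034.6384 + 14763807.2169) = 4624.70 m
1–3: √((3690.34)² + (-3723.75)²) = √(13618609.3156 + 13866314.0625) = 5242.61 m
1–4: √((312.20)² + (-85.04)²) = √(97468.8400 + 7231.8016) = 323.57 m
1–5: √((551.90)² + (-3345.29)²) = √(304593.6100 + 11190965.1841) = 3390.51 m
2–3: √((1116.62)² + (118.62)²) = √(1246840.2244 + 14070.7044) = 1122.90 m
2–4: √((-2261.52)² + (3757.33)²) = √(5114472.7104 + 14117528.7289) = 4385.43 m
2–5: √((-2021.82)² + (497.08)²) = √(4087756.1124 + 247088.5264) = 2082.03 m
3–4: √((-3378.14)² + (3638.71)²) = √(11411829.8596 + 13240210.4641) = 4965.08 m
3–5: √((-3138.44)² + (378.46)²) = √(9849805.6336 + 143231.9716) = 3161.18 m
4–5: √((239.70)² + (-3260.25)²) = √(57456.0900 + 10629230.0625) = 3269.05 m
Closest pair: 1–4 at 323.57 m.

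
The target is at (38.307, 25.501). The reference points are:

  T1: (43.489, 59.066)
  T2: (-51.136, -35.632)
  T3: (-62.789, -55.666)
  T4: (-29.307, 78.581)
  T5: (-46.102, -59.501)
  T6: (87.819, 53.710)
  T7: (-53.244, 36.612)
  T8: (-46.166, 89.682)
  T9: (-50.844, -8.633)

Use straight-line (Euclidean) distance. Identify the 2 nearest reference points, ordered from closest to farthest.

Distances from (38.307, 25.501):
T1: 33.963
T2: 108.339
T3: 129.648
T4: 85.960
T5: 119.792
T6: 56.984
T7: 92.223
T8: 106.089
T9: 95.462
Sorted: T1 (33.963) < T6 (56.984) < T4 (85.960) < T7 (92.223) < …

T1, T6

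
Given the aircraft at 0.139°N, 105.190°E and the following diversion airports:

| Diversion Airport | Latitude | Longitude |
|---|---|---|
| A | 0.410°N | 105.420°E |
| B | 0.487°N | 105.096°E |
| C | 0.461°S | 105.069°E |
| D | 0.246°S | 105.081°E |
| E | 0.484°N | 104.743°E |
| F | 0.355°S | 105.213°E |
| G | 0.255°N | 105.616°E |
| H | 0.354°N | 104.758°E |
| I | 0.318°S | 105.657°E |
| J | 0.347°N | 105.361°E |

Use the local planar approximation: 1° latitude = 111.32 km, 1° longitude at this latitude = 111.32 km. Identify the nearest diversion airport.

J

Distances from 0.139°N, 105.190°E:
A: 39.568 km
B: 40.128 km
C: 68.137 km
D: 44.543 km
E: 62.857 km
F: 55.052 km
G: 49.149 km
H: 53.717 km
I: 72.737 km
J: 29.975 km
Minimum: J at 29.975 km.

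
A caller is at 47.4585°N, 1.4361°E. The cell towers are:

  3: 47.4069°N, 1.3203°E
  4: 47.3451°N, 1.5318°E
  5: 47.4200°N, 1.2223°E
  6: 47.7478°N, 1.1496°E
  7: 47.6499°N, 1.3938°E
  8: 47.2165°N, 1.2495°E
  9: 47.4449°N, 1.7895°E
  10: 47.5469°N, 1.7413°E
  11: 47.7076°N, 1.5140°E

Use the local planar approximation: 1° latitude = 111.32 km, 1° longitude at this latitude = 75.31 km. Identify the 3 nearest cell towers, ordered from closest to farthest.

Distances from 47.4585°N, 1.4361°E:
3: 10.4426 km
4: 14.5362 km
5: 16.6619 km
6: 38.7646 km
7: 21.5435 km
8: 30.3845 km
9: 26.6576 km
10: 25.0026 km
11: 28.3436 km
Sorted: 3 (10.4426 km) < 4 (14.5362 km) < 5 (16.6619 km) < 7 (21.5435 km) < 10 (25.0026 km) < …

3, 4, 5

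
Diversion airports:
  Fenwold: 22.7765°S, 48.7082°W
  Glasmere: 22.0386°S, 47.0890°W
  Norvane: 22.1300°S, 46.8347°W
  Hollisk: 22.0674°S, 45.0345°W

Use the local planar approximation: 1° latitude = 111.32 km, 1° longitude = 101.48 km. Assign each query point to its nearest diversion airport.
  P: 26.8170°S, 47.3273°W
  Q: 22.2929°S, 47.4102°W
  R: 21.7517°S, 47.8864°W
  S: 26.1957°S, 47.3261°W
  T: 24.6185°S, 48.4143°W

P→Fenwold; Q→Glasmere; R→Glasmere; S→Fenwold; T→Fenwold

P at 26.8170°S, 47.3273°W:
  Fenwold: √((4.0405·111.32)² + (-1.3809·101.48)²) = √(202309.658749 + 19637.462844) = 471.1126 km
  Glasmere: √((4.7784·111.32)² + (0.2383·101.48)²) = √(282951.107926 + 584.802205) = 532.4809 km
  Norvane: √((4.6870·111.32)² + (0.4926·101.48)²) = √(272230.200087 + 2498.904920) = 524.1461 km
  Hollisk: √((4.7496·111.32)² + (2.2928·101.48)²) = √(279550.624742 + 54136.885008) = 577.6569 km
  → nearest: Fenwold (471.1126 km)
Q at 22.2929°S, 47.4102°W:
  Fenwold: √((-0.4836·111.32)² + (-1.2980·101.48)²) = √(2898.137455 + 17350.432379) = 142.2975 km
  Glasmere: √((0.2543·111.32)² + (0.3212·101.48)²) = √(801.381137 + 1062.458537) = 43.1722 km
  Norvane: √((0.1629·111.32)² + (0.5755·101.48)²) = √(328.842972 + 3410.763235) = 61.1523 km
  Hollisk: √((0.2255·111.32)² + (2.3757·101.48)²) = √(630.143539 + 58122.476754) = 242.3894 km
  → nearest: Glasmere (43.1722 km)
R at 21.7517°S, 47.8864°W:
  Fenwold: √((-1.0248·111.32)² + (-0.8218·101.48)²) = √(13014.414326 + 6954.936849) = 141.3130 km
  Glasmere: √((-0.2869·111.32)² + (0.7974·101.48)²) = √(1020.017192 + 6548.071000) = 86.9948 km
  Norvane: √((-0.3783·111.32)² + (1.0517·101.48)²) = √(1773.450528 + 11390.549217) = 114.7345 km
  Hollisk: √((-0.3157·111.32)² + (2.8519·101.48)²) = √(1235.081337 + 83758.618102) = 291.5368 km
  → nearest: Glasmere (86.9948 km)
S at 26.1957°S, 47.3261°W:
  Fenwold: √((3.4192·111.32)² + (-1.3821·101.48)²) = √(144875.652495 + 19671.607524) = 405.6443 km
  Glasmere: √((4.1571·111.32)² + (0.2371·101.48)²) = √(214154.566124 + 578.927294) = 463.3935 km
  Norvane: √((4.0657·111.32)² + (0.4914·101.48)²) = √(204841.079004 + 2486.744817) = 455.3327 km
  Hollisk: √((4.1283·111.32)² + (2.2916·101.48)²) = √(211197.559052 + 54080.231779) = 515.0513 km
  → nearest: Fenwold (405.6443 km)
T at 24.6185°S, 48.4143°W:
  Fenwold: √((1.8420·111.32)² + (-0.2939·101.48)²) = √(42046.093046 + 889.528955) = 207.2091 km
  Glasmere: √((2.5799·111.32)² + (1.3253·101.48)²) = √(82480.662450 + 18087.948509) = 317.1255 km
  Norvane: √((2.4885·111.32)² + (1.5796·101.48)²) = √(76739.980673 + 25695.387250) = 320.0553 km
  Hollisk: √((2.5511·111.32)² + (3.3798·101.48)²) = √(80649.440869 + 117636.723664) = 445.2933 km
  → nearest: Fenwold (207.2091 km)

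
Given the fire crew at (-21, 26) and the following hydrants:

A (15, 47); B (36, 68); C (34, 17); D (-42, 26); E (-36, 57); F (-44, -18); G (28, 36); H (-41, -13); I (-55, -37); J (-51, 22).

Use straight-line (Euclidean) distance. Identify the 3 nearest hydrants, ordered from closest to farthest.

Distances from (-21, 26):
A: √((36)² + (21)²) = √(1296.000 + 441.000) = 41.7
B: √((57)² + (42)²) = √(3249.000 + 1764.000) = 70.8
C: √((55)² + (-9)²) = √(3025.000 + 81.000) = 55.7
D: √((-21)² + (0)²) = √(441.000 + 0.000) = 21.0
E: √((-15)² + (31)²) = √(225.000 + 961.000) = 34.4
F: √((-23)² + (-44)²) = √(529.000 + 1936.000) = 49.6
G: √((49)² + (10)²) = √(2401.000 + 100.000) = 50.0
H: √((-20)² + (-39)²) = √(400.000 + 1521.000) = 43.8
I: √((-34)² + (-63)²) = √(1156.000 + 3969.000) = 71.6
J: √((-30)² + (-4)²) = √(900.000 + 16.000) = 30.3
Sorted: D (21.0) < J (30.3) < E (34.4) < A (41.7) < H (43.8) < …

D, J, E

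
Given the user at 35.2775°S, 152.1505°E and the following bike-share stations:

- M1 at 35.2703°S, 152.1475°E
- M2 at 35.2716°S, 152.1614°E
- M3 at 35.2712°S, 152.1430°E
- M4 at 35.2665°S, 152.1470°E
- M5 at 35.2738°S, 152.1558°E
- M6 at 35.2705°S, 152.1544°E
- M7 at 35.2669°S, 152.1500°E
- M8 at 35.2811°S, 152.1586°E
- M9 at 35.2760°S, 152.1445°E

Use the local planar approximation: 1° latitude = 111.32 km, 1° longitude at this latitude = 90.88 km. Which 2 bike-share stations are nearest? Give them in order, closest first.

Distances from 35.2775°S, 152.1505°E:
M1: 0.8466 km
M2: 1.1885 km
M3: 0.9780 km
M4: 1.2652 km
M5: 0.6338 km
M6: 0.8561 km
M7: 1.1809 km
M8: 0.8381 km
M9: 0.5703 km
Sorted: M9 (0.5703 km) < M5 (0.6338 km) < M8 (0.8381 km) < M1 (0.8466 km) < …

M9, M5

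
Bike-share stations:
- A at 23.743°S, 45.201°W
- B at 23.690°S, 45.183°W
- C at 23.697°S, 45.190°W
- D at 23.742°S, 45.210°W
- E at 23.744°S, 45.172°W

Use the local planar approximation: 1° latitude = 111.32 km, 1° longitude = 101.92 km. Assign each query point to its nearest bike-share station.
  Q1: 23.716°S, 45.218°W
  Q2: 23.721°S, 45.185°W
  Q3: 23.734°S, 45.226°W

Q1→D; Q2→C; Q3→D

Q1 at 23.716°S, 45.218°W:
  A: 3.469 km
  B: 4.594 km
  C: 3.552 km
  D: 3.007 km
  E: 5.630 km
  → nearest: D (3.007 km)
Q2 at 23.721°S, 45.185°W:
  A: 2.942 km
  B: 3.457 km
  C: 2.720 km
  D: 3.458 km
  E: 2.883 km
  → nearest: C (2.720 km)
Q3 at 23.734°S, 45.226°W:
  A: 2.738 km
  B: 6.573 km
  C: 5.516 km
  D: 1.858 km
  E: 5.615 km
  → nearest: D (1.858 km)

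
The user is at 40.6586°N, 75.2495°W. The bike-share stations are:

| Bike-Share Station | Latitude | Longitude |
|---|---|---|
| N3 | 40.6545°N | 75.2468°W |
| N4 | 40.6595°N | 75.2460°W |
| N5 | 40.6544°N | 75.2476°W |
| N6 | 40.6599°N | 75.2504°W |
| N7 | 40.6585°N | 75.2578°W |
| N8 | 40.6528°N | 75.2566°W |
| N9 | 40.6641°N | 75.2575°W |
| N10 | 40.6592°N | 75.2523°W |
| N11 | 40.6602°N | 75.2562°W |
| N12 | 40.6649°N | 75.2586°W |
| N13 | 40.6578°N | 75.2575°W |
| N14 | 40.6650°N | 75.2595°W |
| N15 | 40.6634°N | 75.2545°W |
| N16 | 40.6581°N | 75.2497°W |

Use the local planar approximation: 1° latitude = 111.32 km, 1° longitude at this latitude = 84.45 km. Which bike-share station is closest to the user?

Distances from 40.6586°N, 75.2495°W:
N3: 0.5102 km
N4: 0.3121 km
N5: 0.4943 km
N6: 0.1635 km
N7: 0.7010 km
N8: 0.8811 km
N9: 0.9118 km
N10: 0.2457 km
N11: 0.5932 km
N12: 1.0404 km
N13: 0.6814 km
N14: 1.1049 km
N15: 0.6810 km
N16: 0.0582 km
Minimum: N16 at 0.0582 km.

N16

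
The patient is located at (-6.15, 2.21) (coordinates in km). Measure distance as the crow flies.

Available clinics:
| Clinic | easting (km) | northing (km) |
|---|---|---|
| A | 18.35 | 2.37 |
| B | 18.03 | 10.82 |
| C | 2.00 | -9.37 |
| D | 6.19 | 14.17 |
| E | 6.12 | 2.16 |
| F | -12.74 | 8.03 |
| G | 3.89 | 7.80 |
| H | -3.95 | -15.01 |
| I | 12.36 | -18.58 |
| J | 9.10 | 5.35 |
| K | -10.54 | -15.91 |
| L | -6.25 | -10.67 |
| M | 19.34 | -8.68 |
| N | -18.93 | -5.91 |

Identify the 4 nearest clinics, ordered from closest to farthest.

Distances from (-6.15, 2.21):
A: √((24.50)² + (0.16)²) = √(600.2500 + 0.0256) = 24.50 km
B: √((24.18)² + (8.61)²) = √(584.6724 + 74.1321) = 25.67 km
C: √((8.15)² + (-11.58)²) = √(66.4225 + 134.0964) = 14.16 km
D: √((12.34)² + (11.96)²) = √(152.2756 + 143.0416) = 17.18 km
E: √((12.27)² + (-0.05)²) = √(150.5529 + 0.0025) = 12.27 km
F: √((-6.59)² + (5.82)²) = √(43.4281 + 33.8724) = 8.79 km
G: √((10.04)² + (5.59)²) = √(100.8016 + 31.2481) = 11.49 km
H: √((2.20)² + (-17.22)²) = √(4.8400 + 296.5284) = 17.36 km
I: √((18.51)² + (-20.79)²) = √(342.6201 + 432.2241) = 27.84 km
J: √((15.25)² + (3.14)²) = √(232.5625 + 9.8596) = 15.57 km
K: √((-4.39)² + (-18.12)²) = √(19.2721 + 328.3344) = 18.64 km
L: √((-0.10)² + (-12.88)²) = √(0.0100 + 165.8944) = 12.88 km
M: √((25.49)² + (-10.89)²) = √(649.7401 + 118.5921) = 27.72 km
N: √((-12.78)² + (-8.12)²) = √(163.3284 + 65.9344) = 15.14 km
Sorted: F (8.79 km) < G (11.49 km) < E (12.27 km) < L (12.88 km) < C (14.16 km) < N (15.14 km) < …

F, G, E, L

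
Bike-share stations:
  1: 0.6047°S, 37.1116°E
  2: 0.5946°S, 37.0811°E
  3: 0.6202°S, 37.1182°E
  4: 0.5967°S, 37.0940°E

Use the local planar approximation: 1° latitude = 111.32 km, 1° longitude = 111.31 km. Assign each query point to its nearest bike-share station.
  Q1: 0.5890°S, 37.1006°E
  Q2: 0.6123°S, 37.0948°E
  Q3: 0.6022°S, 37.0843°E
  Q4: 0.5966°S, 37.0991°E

Q1 at 0.5890°S, 37.1006°E:
  1: √((-0.0157·111.32)² + (0.0110·111.31)²) = √(3.054539 + 1.499180) = 2.1339 km
  2: √((-0.0056·111.32)² + (-0.0195·111.31)²) = √(0.388618 + 4.711266) = 2.2583 km
  3: √((-0.0312·111.32)² + (0.0176·111.31)²) = √(12.063007 + 3.837900) = 3.9876 km
  4: √((-0.0077·111.32)² + (-0.0066·111.31)²) = √(0.734730 + 0.539705) = 1.1289 km
  → nearest: 4 (1.1289 km)
Q2 at 0.6123°S, 37.0948°E:
  1: √((0.0076·111.32)² + (0.0168·111.31)²) = √(0.715770 + 3.496930) = 2.0525 km
  2: √((0.0177·111.32)² + (-0.0137·111.31)²) = √(3.882334 + 2.325463) = 2.4915 km
  3: √((-0.0079·111.32)² + (0.0234·111.31)²) = √(0.773394 + 6.784222) = 2.7491 km
  4: √((0.0156·111.32)² + (-0.0008·111.31)²) = √(3.015752 + 0.007930) = 1.7389 km
  → nearest: 4 (1.7389 km)
Q3 at 0.6022°S, 37.0843°E:
  1: √((-0.0025·111.32)² + (0.0273·111.31)²) = √(0.077451 + 9.234081) = 3.0515 km
  2: √((0.0076·111.32)² + (-0.0032·111.31)²) = √(0.715770 + 0.126873) = 0.9180 km
  3: √((-0.0180·111.32)² + (0.0339·111.31)²) = √(4.015054 + 14.238615) = 4.2724 km
  4: √((0.0055·111.32)² + (0.0097·111.31)²) = √(0.374862 + 1.165767) = 1.2412 km
  → nearest: 2 (0.9180 km)
Q4 at 0.5966°S, 37.0991°E:
  1: √((-0.0081·111.32)² + (0.0125·111.31)²) = √(0.813048 + 1.935924) = 1.6580 km
  2: √((0.0020·111.32)² + (-0.0180·111.31)²) = √(0.049569 + 4.014333) = 2.0159 km
  3: √((-0.0236·111.32)² + (0.0191·111.31)²) = √(6.901928 + 4.519965) = 3.3796 km
  4: √((-0.0001·111.32)² + (-0.0051·111.31)²) = √(0.000124 + 0.322262) = 0.5678 km
  → nearest: 4 (0.5678 km)

Q1→4; Q2→4; Q3→2; Q4→4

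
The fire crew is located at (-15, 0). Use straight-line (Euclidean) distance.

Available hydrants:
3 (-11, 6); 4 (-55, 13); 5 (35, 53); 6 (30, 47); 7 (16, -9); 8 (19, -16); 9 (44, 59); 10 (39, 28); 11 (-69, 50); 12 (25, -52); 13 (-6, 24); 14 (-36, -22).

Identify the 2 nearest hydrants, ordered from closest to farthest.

3, 13

Distances from (-15, 0):
3: 7.2
4: 42.1
5: 72.9
6: 65.1
7: 32.3
8: 37.6
9: 83.4
10: 60.8
11: 73.6
12: 65.6
13: 25.6
14: 30.4
Sorted: 3 (7.2) < 13 (25.6) < 14 (30.4) < 7 (32.3) < …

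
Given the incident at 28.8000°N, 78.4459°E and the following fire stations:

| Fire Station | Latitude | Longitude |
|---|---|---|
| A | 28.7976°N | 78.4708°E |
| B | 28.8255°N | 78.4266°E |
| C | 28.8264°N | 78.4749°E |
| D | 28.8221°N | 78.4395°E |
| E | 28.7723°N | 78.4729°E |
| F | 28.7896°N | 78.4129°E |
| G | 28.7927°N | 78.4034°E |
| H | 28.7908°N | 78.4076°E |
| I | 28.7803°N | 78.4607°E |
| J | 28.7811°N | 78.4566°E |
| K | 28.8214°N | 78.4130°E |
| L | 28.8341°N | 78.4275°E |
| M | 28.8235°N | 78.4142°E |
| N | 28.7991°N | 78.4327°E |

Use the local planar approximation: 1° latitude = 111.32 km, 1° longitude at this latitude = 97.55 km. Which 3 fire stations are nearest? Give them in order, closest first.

Distances from 28.8000°N, 78.4459°E:
A: 2.4436 km
B: 3.4063 km
C: 4.0792 km
D: 2.5382 km
E: 4.0553 km
F: 3.4210 km
G: 4.2248 km
H: 3.8740 km
I: 2.6256 km
J: 2.3486 km
K: 3.9969 km
L: 4.1990 km
M: 4.0504 km
N: 1.2916 km
Sorted: N (1.2916 km) < J (2.3486 km) < A (2.4436 km) < D (2.5382 km) < I (2.6256 km) < …

N, J, A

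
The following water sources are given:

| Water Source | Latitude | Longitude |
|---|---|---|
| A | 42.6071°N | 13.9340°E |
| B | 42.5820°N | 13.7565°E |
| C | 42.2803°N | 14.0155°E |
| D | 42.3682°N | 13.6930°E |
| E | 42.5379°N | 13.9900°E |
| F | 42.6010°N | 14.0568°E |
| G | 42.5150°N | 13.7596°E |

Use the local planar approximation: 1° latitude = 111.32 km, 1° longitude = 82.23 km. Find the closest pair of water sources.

Pairwise distances:
A–B: 14.8609 km
A–C: 36.9915 km
A–D: 33.1661 km
A–E: 8.9748 km
A–F: 10.1207 km
A–G: 17.6289 km
B–C: 39.7688 km
B–D: 24.3663 km
B–E: 19.8184 km
B–F: 24.7841 km
B–G: 7.4628 km
C–D: 28.2668 km
C–E: 28.7526 km
C–F: 35.8615 km
C–G: 33.5470 km
D–E: 30.8759 km
D–F: 39.5794 km
D–G: 17.2350 km
E–F: 8.9170 km
E–G: 19.1165 km
F–G: 26.2470 km
Closest pair: B–G at 7.4628 km.

B and G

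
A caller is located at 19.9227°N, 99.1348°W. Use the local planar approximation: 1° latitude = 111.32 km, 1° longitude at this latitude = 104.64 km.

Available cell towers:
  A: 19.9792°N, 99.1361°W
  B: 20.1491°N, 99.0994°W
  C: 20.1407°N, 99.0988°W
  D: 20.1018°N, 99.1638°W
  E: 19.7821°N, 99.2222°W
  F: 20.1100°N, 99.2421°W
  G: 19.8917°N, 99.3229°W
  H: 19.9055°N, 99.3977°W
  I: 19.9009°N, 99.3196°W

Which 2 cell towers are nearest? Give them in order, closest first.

Distances from 19.9227°N, 99.1348°W:
A: √((0.0565·111.32)² + (-0.0013·104.64)²) = √(39.558817 + 0.018505) = 6.2911 km
B: √((0.2264·111.32)² + (0.0354·104.64)²) = √(635.183547 + 13.721513) = 25.4736 km
C: √((0.2180·111.32)² + (0.0360·104.64)²) = √(588.924175 + 14.190590) = 24.5584 km
D: √((0.1791·111.32)² + (-0.0290·104.64)²) = √(397.500397 + 9.208554) = 20.1670 km
E: √((-0.1406·111.32)² + (-0.0874·104.64)²) = √(244.972332 + 83.640829) = 18.1277 km
F: √((0.1873·111.32)² + (-0.1073·104.64)²) = √(434.732341 + 126.065110) = 23.6812 km
G: √((-0.0310·111.32)² + (-0.1881·104.64)²) = √(11.908849 + 387.411986) = 19.9830 km
H: √((-0.0172·111.32)² + (-0.2629·104.64)²) = √(3.666091 + 756.792177) = 27.5764 km
I: √((-0.0218·111.32)² + (-0.1848·104.64)²) = √(5.889242 + 373.937823) = 19.4892 km
Sorted: A (6.2911 km) < E (18.1277 km) < I (19.4892 km) < G (19.9830 km) < …

A, E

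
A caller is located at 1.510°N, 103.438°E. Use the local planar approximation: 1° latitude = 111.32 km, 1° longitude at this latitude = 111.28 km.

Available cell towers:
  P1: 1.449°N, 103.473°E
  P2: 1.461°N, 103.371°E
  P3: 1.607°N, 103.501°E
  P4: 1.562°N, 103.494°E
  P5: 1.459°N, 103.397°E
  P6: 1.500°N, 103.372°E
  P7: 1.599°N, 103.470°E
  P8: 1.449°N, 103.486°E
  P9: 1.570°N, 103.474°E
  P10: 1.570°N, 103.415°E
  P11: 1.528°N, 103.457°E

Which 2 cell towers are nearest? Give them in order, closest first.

P11, P10

Distances from 1.510°N, 103.438°E:
P1: √((-0.061·111.32)² + (0.035·111.28)²) = √(46.11116 + 15.16947) = 7.828 km
P2: √((-0.049·111.32)² + (-0.067·111.28)²) = √(29.75353 + 55.58836) = 9.238 km
P3: √((0.097·111.32)² + (0.063·111.28)²) = √(116.59767 + 49.14907) = 12.874 km
P4: √((0.052·111.32)² + (0.056·111.28)²) = √(33.50835 + 38.83384) = 8.505 km
P5: √((-0.051·111.32)² + (-0.041·111.28)²) = √(32.23196 + 20.81622) = 7.283 km
P6: √((-0.010·111.32)² + (-0.066·111.28)²) = √(1.23921 + 53.94139) = 7.428 km
P7: √((0.089·111.32)² + (0.032·111.28)²) = √(98.15816 + 12.68044) = 10.528 km
P8: √((-0.061·111.32)² + (0.048·111.28)²) = √(46.11116 + 28.53098) = 8.640 km
P9: √((0.060·111.32)² + (0.036·111.28)²) = √(44.61171 + 16.04868) = 7.788 km
P10: √((0.060·111.32)² + (-0.023·111.28)²) = √(44.61171 + 6.55073) = 7.153 km
P11: √((0.018·111.32)² + (0.019·111.28)²) = √(4.01505 + 4.47035) = 2.913 km
Sorted: P11 (2.913 km) < P10 (7.153 km) < P5 (7.283 km) < P6 (7.428 km) < …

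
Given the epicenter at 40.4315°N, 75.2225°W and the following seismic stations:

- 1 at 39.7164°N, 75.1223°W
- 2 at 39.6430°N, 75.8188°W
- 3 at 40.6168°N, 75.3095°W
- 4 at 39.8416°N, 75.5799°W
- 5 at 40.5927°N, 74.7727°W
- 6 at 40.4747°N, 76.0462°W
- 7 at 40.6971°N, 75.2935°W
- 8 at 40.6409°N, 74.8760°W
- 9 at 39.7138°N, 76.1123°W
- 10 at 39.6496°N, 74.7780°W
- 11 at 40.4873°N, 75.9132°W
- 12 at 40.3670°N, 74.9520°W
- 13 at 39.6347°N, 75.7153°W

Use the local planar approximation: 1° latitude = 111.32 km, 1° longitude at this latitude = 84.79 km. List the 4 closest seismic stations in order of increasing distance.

Distances from 40.4315°N, 75.2225°W:
1: √((-0.7151·111.32)² + (0.1002·84.79)²) = √(6336.945199 + 72.181302) = 80.0570 km
2: √((-0.7885·111.32)² + (-0.5963·84.79)²) = √(7704.594577 + 2556.341610) = 101.2963 km
3: √((0.1853·111.32)² + (-0.0870·84.79)²) = √(425.497717 + 54.416145) = 21.9069 km
4: √((-0.5899·111.32)² + (-0.3574·84.79)²) = √(4312.242621 + 918.329143) = 72.3227 km
5: √((0.1612·111.32)² + (0.4498·84.79)²) = √(322.015273 + 1454.548386) = 42.1493 km
6: √((0.0432·111.32)² + (-0.8237·84.79)²) = √(23.126712 + 4877.838335) = 70.0069 km
7: √((0.2656·111.32)² + (-0.0710·84.79)²) = √(874.183362 + 36.241484) = 30.1732 km
8: √((0.2094·111.32)² + (0.3465·84.79)²) = √(543.375121 + 863.168829) = 37.5039 km
9: √((-0.7177·111.32)² + (-0.8898·84.79)²) = √(6383.109399 + 5692.120343) = 109.8874 km
10: √((-0.7819·111.32)² + (0.4445·84.79)²) = √(7576.154482 + 1420.472405) = 94.8506 km
11: √((0.0558·111.32)² + (-0.6907·84.79)²) = √(38.584670 + 3429.795155) = 58.8930 km
12: √((-0.0645·111.32)² + (0.2705·84.79)²) = √(51.554410 + 526.046105) = 24.0333 km
13: √((-0.7968·111.32)² + (-0.4928·84.79)²) = √(7867.650262 + 1745.945443) = 98.0489 km
Sorted: 3 (21.9069 km) < 12 (24.0333 km) < 7 (30.1732 km) < 8 (37.5039 km) < 5 (42.1493 km) < 11 (58.8930 km) < …

3, 12, 7, 8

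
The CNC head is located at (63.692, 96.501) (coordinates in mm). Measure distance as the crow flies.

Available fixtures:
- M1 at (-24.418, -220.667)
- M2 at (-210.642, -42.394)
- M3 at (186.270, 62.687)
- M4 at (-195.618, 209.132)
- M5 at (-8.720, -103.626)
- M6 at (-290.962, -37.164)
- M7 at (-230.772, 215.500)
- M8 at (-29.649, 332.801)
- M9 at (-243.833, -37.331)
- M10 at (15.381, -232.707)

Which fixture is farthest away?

M6

Distances from (63.692, 96.501):
M1: 329.179 mm
M2: 307.491 mm
M3: 127.156 mm
M4: 282.714 mm
M5: 212.825 mm
M6: 379.006 mm
M7: 317.600 mm
M8: 254.067 mm
M9: 335.384 mm
M10: 332.734 mm
Maximum: M6 at 379.006 mm.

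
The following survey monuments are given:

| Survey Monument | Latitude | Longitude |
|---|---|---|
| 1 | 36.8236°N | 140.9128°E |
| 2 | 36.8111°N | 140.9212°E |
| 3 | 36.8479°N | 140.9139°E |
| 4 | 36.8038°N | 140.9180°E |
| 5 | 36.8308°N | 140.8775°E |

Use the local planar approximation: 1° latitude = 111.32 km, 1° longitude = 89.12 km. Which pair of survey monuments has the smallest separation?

2 and 4

Pairwise distances:
1–2: √((-0.0125·111.32)² + (0.0084·89.12)²) = √(1.936272 + 0.560414) = 1.5801 km
1–3: √((0.0243·111.32)² + (0.0011·89.12)²) = √(7.317436 + 0.009610) = 2.7069 km
1–4: √((-0.0198·111.32)² + (0.0052·89.12)²) = √(4.858216 + 0.214762) = 2.2523 km
1–5: √((0.0072·111.32)² + (-0.0353·89.12)²) = √(0.642409 + 9.896913) = 3.2464 km
2–3: √((0.0368·111.32)² + (-0.0073·89.12)²) = √(16.781935 + 0.423249) = 4.1479 km
2–4: √((-0.0073·111.32)² + (-0.0032·89.12)²) = √(0.660377 + 0.081330) = 0.8612 km
2–5: √((0.0197·111.32)² + (-0.0437·89.12)²) = √(4.809267 + 15.167473) = 4.4695 km
3–4: √((-0.0441·111.32)² + (0.0041·89.12)²) = √(24.100362 + 0.133511) = 4.9228 km
3–5: √((-0.0171·111.32)² + (-0.0364·89.12)²) = √(3.623586 + 10.523328) = 3.7612 km
4–5: √((0.0270·111.32)² + (-0.0405·89.12)²) = √(9.033872 + 13.027480) = 4.6970 km
Closest pair: 2–4 at 0.8612 km.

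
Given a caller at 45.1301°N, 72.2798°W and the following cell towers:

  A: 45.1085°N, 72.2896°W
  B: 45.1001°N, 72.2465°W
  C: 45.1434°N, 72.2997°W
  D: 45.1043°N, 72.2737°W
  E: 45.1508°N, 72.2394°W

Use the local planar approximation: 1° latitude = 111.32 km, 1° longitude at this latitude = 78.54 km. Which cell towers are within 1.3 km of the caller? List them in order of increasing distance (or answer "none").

Distances from 45.1301°N, 72.2798°W:
A: 2.5247 km
B: 4.2418 km
C: 2.1529 km
D: 2.9117 km
E: 3.9215 km
Threshold 1.3 km: none within range.

none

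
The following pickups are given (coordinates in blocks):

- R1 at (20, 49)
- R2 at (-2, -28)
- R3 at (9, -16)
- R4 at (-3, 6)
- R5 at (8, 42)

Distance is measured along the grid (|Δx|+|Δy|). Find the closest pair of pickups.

Pairwise distances:
R1–R2: 99 blocks
R1–R3: 76 blocks
R1–R4: 66 blocks
R1–R5: 19 blocks
R2–R3: 23 blocks
R2–R4: 35 blocks
R2–R5: 80 blocks
R3–R4: 34 blocks
R3–R5: 59 blocks
R4–R5: 47 blocks
Closest pair: R1–R5 at 19 blocks.

R1 and R5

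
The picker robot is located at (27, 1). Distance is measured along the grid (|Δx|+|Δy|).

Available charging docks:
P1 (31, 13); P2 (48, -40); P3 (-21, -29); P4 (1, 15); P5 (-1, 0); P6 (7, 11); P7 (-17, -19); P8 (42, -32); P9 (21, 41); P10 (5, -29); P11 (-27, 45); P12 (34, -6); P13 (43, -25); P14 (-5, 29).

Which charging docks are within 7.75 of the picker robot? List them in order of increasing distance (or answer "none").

none

Distances from (27, 1):
P1: |4| + |12| = 4 + 12 = 16
P2: |21| + |-41| = 21 + 41 = 62
P3: |-48| + |-30| = 48 + 30 = 78
P4: |-26| + |14| = 26 + 14 = 40
P5: |-28| + |-1| = 28 + 1 = 29
P6: |-20| + |10| = 20 + 10 = 30
P7: |-44| + |-20| = 44 + 20 = 64
P8: |15| + |-33| = 15 + 33 = 48
P9: |-6| + |40| = 6 + 40 = 46
P10: |-22| + |-30| = 22 + 30 = 52
P11: |-54| + |44| = 54 + 44 = 98
P12: |7| + |-7| = 7 + 7 = 14
P13: |16| + |-26| = 16 + 26 = 42
P14: |-32| + |28| = 32 + 28 = 60
Threshold 7.75: none within range.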